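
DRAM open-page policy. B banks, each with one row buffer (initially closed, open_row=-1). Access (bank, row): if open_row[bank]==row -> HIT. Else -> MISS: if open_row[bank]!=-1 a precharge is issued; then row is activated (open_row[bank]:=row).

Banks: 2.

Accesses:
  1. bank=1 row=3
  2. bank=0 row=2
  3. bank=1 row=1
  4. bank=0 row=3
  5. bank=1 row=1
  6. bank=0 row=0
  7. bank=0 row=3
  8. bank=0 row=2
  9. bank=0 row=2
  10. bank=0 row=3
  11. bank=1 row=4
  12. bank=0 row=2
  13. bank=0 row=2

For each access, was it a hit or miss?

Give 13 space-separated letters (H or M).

Acc 1: bank1 row3 -> MISS (open row3); precharges=0
Acc 2: bank0 row2 -> MISS (open row2); precharges=0
Acc 3: bank1 row1 -> MISS (open row1); precharges=1
Acc 4: bank0 row3 -> MISS (open row3); precharges=2
Acc 5: bank1 row1 -> HIT
Acc 6: bank0 row0 -> MISS (open row0); precharges=3
Acc 7: bank0 row3 -> MISS (open row3); precharges=4
Acc 8: bank0 row2 -> MISS (open row2); precharges=5
Acc 9: bank0 row2 -> HIT
Acc 10: bank0 row3 -> MISS (open row3); precharges=6
Acc 11: bank1 row4 -> MISS (open row4); precharges=7
Acc 12: bank0 row2 -> MISS (open row2); precharges=8
Acc 13: bank0 row2 -> HIT

Answer: M M M M H M M M H M M M H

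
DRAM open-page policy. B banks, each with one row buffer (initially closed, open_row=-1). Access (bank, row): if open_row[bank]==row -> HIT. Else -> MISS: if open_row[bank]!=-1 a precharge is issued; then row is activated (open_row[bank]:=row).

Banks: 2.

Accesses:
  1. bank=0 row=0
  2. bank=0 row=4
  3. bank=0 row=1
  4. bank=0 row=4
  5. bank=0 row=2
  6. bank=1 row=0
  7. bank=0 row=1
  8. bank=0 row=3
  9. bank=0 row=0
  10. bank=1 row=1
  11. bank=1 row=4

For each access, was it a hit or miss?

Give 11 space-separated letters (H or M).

Acc 1: bank0 row0 -> MISS (open row0); precharges=0
Acc 2: bank0 row4 -> MISS (open row4); precharges=1
Acc 3: bank0 row1 -> MISS (open row1); precharges=2
Acc 4: bank0 row4 -> MISS (open row4); precharges=3
Acc 5: bank0 row2 -> MISS (open row2); precharges=4
Acc 6: bank1 row0 -> MISS (open row0); precharges=4
Acc 7: bank0 row1 -> MISS (open row1); precharges=5
Acc 8: bank0 row3 -> MISS (open row3); precharges=6
Acc 9: bank0 row0 -> MISS (open row0); precharges=7
Acc 10: bank1 row1 -> MISS (open row1); precharges=8
Acc 11: bank1 row4 -> MISS (open row4); precharges=9

Answer: M M M M M M M M M M M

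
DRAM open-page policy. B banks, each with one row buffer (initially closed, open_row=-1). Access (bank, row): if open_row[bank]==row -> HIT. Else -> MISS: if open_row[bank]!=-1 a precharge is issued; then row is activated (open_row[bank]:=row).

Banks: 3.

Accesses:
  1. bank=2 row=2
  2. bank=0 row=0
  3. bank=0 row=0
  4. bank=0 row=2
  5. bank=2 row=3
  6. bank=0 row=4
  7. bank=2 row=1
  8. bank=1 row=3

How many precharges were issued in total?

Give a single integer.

Acc 1: bank2 row2 -> MISS (open row2); precharges=0
Acc 2: bank0 row0 -> MISS (open row0); precharges=0
Acc 3: bank0 row0 -> HIT
Acc 4: bank0 row2 -> MISS (open row2); precharges=1
Acc 5: bank2 row3 -> MISS (open row3); precharges=2
Acc 6: bank0 row4 -> MISS (open row4); precharges=3
Acc 7: bank2 row1 -> MISS (open row1); precharges=4
Acc 8: bank1 row3 -> MISS (open row3); precharges=4

Answer: 4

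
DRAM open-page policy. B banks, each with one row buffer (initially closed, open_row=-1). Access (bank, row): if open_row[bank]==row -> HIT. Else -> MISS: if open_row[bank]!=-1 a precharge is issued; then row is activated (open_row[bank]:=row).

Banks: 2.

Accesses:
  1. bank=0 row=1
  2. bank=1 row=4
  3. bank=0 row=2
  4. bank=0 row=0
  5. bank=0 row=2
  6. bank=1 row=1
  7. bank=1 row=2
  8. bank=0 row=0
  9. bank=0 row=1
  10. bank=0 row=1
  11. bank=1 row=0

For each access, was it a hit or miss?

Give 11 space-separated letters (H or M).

Acc 1: bank0 row1 -> MISS (open row1); precharges=0
Acc 2: bank1 row4 -> MISS (open row4); precharges=0
Acc 3: bank0 row2 -> MISS (open row2); precharges=1
Acc 4: bank0 row0 -> MISS (open row0); precharges=2
Acc 5: bank0 row2 -> MISS (open row2); precharges=3
Acc 6: bank1 row1 -> MISS (open row1); precharges=4
Acc 7: bank1 row2 -> MISS (open row2); precharges=5
Acc 8: bank0 row0 -> MISS (open row0); precharges=6
Acc 9: bank0 row1 -> MISS (open row1); precharges=7
Acc 10: bank0 row1 -> HIT
Acc 11: bank1 row0 -> MISS (open row0); precharges=8

Answer: M M M M M M M M M H M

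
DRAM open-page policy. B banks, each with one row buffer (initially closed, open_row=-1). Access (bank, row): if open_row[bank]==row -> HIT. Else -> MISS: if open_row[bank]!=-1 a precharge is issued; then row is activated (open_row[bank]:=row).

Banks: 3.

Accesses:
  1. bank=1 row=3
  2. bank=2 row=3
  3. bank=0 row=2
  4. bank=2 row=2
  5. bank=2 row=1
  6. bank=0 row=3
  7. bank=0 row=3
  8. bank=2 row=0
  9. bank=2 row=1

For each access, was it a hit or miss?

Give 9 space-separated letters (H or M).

Acc 1: bank1 row3 -> MISS (open row3); precharges=0
Acc 2: bank2 row3 -> MISS (open row3); precharges=0
Acc 3: bank0 row2 -> MISS (open row2); precharges=0
Acc 4: bank2 row2 -> MISS (open row2); precharges=1
Acc 5: bank2 row1 -> MISS (open row1); precharges=2
Acc 6: bank0 row3 -> MISS (open row3); precharges=3
Acc 7: bank0 row3 -> HIT
Acc 8: bank2 row0 -> MISS (open row0); precharges=4
Acc 9: bank2 row1 -> MISS (open row1); precharges=5

Answer: M M M M M M H M M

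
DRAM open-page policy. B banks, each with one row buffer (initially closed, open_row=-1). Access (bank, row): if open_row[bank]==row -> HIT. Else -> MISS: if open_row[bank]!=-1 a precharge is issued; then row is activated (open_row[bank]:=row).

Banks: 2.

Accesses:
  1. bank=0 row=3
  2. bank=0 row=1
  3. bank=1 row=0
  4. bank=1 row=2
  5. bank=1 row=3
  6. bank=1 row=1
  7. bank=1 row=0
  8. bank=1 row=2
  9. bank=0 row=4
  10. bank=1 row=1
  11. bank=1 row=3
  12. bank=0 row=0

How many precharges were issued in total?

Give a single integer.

Acc 1: bank0 row3 -> MISS (open row3); precharges=0
Acc 2: bank0 row1 -> MISS (open row1); precharges=1
Acc 3: bank1 row0 -> MISS (open row0); precharges=1
Acc 4: bank1 row2 -> MISS (open row2); precharges=2
Acc 5: bank1 row3 -> MISS (open row3); precharges=3
Acc 6: bank1 row1 -> MISS (open row1); precharges=4
Acc 7: bank1 row0 -> MISS (open row0); precharges=5
Acc 8: bank1 row2 -> MISS (open row2); precharges=6
Acc 9: bank0 row4 -> MISS (open row4); precharges=7
Acc 10: bank1 row1 -> MISS (open row1); precharges=8
Acc 11: bank1 row3 -> MISS (open row3); precharges=9
Acc 12: bank0 row0 -> MISS (open row0); precharges=10

Answer: 10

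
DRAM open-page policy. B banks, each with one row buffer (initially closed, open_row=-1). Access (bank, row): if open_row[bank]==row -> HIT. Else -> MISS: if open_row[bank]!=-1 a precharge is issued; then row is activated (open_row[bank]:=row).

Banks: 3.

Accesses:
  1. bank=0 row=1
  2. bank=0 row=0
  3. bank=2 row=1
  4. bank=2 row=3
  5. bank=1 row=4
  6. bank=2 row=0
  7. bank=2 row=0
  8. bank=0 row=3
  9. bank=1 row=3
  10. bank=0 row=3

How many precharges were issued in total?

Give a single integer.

Acc 1: bank0 row1 -> MISS (open row1); precharges=0
Acc 2: bank0 row0 -> MISS (open row0); precharges=1
Acc 3: bank2 row1 -> MISS (open row1); precharges=1
Acc 4: bank2 row3 -> MISS (open row3); precharges=2
Acc 5: bank1 row4 -> MISS (open row4); precharges=2
Acc 6: bank2 row0 -> MISS (open row0); precharges=3
Acc 7: bank2 row0 -> HIT
Acc 8: bank0 row3 -> MISS (open row3); precharges=4
Acc 9: bank1 row3 -> MISS (open row3); precharges=5
Acc 10: bank0 row3 -> HIT

Answer: 5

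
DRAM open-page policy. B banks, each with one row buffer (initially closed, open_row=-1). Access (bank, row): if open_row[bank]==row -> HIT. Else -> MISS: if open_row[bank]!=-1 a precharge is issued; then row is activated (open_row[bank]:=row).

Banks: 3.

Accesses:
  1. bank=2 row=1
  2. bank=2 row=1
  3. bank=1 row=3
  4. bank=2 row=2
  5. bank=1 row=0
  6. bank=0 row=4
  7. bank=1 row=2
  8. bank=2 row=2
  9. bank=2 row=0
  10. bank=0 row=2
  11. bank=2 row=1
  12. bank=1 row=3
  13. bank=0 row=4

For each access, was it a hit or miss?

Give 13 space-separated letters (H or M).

Answer: M H M M M M M H M M M M M

Derivation:
Acc 1: bank2 row1 -> MISS (open row1); precharges=0
Acc 2: bank2 row1 -> HIT
Acc 3: bank1 row3 -> MISS (open row3); precharges=0
Acc 4: bank2 row2 -> MISS (open row2); precharges=1
Acc 5: bank1 row0 -> MISS (open row0); precharges=2
Acc 6: bank0 row4 -> MISS (open row4); precharges=2
Acc 7: bank1 row2 -> MISS (open row2); precharges=3
Acc 8: bank2 row2 -> HIT
Acc 9: bank2 row0 -> MISS (open row0); precharges=4
Acc 10: bank0 row2 -> MISS (open row2); precharges=5
Acc 11: bank2 row1 -> MISS (open row1); precharges=6
Acc 12: bank1 row3 -> MISS (open row3); precharges=7
Acc 13: bank0 row4 -> MISS (open row4); precharges=8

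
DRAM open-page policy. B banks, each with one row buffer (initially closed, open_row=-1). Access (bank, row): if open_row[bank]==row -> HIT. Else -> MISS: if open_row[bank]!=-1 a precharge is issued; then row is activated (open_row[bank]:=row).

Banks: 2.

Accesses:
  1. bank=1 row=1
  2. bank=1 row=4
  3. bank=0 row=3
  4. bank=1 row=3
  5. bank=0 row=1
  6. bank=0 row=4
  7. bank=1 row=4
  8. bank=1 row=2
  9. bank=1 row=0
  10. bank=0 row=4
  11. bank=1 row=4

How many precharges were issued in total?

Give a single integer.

Answer: 8

Derivation:
Acc 1: bank1 row1 -> MISS (open row1); precharges=0
Acc 2: bank1 row4 -> MISS (open row4); precharges=1
Acc 3: bank0 row3 -> MISS (open row3); precharges=1
Acc 4: bank1 row3 -> MISS (open row3); precharges=2
Acc 5: bank0 row1 -> MISS (open row1); precharges=3
Acc 6: bank0 row4 -> MISS (open row4); precharges=4
Acc 7: bank1 row4 -> MISS (open row4); precharges=5
Acc 8: bank1 row2 -> MISS (open row2); precharges=6
Acc 9: bank1 row0 -> MISS (open row0); precharges=7
Acc 10: bank0 row4 -> HIT
Acc 11: bank1 row4 -> MISS (open row4); precharges=8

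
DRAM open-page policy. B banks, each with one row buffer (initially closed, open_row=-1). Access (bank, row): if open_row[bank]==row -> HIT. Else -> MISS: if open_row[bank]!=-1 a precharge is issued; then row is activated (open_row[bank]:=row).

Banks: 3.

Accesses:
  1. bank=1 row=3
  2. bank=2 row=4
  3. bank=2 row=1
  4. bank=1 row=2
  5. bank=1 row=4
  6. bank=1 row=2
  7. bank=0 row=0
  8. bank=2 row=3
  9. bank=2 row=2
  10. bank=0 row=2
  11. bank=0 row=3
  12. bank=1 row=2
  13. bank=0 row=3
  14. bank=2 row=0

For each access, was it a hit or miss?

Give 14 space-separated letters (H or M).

Acc 1: bank1 row3 -> MISS (open row3); precharges=0
Acc 2: bank2 row4 -> MISS (open row4); precharges=0
Acc 3: bank2 row1 -> MISS (open row1); precharges=1
Acc 4: bank1 row2 -> MISS (open row2); precharges=2
Acc 5: bank1 row4 -> MISS (open row4); precharges=3
Acc 6: bank1 row2 -> MISS (open row2); precharges=4
Acc 7: bank0 row0 -> MISS (open row0); precharges=4
Acc 8: bank2 row3 -> MISS (open row3); precharges=5
Acc 9: bank2 row2 -> MISS (open row2); precharges=6
Acc 10: bank0 row2 -> MISS (open row2); precharges=7
Acc 11: bank0 row3 -> MISS (open row3); precharges=8
Acc 12: bank1 row2 -> HIT
Acc 13: bank0 row3 -> HIT
Acc 14: bank2 row0 -> MISS (open row0); precharges=9

Answer: M M M M M M M M M M M H H M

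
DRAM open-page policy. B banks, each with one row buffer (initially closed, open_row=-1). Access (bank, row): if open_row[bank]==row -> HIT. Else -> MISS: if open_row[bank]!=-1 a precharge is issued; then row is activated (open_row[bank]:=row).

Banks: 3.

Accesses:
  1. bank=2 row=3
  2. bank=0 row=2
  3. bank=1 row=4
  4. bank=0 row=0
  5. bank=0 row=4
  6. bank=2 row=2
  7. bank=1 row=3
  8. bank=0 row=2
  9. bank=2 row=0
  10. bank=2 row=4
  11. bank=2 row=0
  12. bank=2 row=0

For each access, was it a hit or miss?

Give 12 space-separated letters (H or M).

Answer: M M M M M M M M M M M H

Derivation:
Acc 1: bank2 row3 -> MISS (open row3); precharges=0
Acc 2: bank0 row2 -> MISS (open row2); precharges=0
Acc 3: bank1 row4 -> MISS (open row4); precharges=0
Acc 4: bank0 row0 -> MISS (open row0); precharges=1
Acc 5: bank0 row4 -> MISS (open row4); precharges=2
Acc 6: bank2 row2 -> MISS (open row2); precharges=3
Acc 7: bank1 row3 -> MISS (open row3); precharges=4
Acc 8: bank0 row2 -> MISS (open row2); precharges=5
Acc 9: bank2 row0 -> MISS (open row0); precharges=6
Acc 10: bank2 row4 -> MISS (open row4); precharges=7
Acc 11: bank2 row0 -> MISS (open row0); precharges=8
Acc 12: bank2 row0 -> HIT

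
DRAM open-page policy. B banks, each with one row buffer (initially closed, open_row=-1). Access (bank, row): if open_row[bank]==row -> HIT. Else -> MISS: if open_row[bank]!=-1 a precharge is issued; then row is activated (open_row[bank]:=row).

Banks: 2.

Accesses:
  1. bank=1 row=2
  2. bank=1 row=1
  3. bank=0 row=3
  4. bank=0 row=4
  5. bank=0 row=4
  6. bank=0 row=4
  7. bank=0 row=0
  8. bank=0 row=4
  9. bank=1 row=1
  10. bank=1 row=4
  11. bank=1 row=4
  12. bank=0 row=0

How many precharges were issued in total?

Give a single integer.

Answer: 6

Derivation:
Acc 1: bank1 row2 -> MISS (open row2); precharges=0
Acc 2: bank1 row1 -> MISS (open row1); precharges=1
Acc 3: bank0 row3 -> MISS (open row3); precharges=1
Acc 4: bank0 row4 -> MISS (open row4); precharges=2
Acc 5: bank0 row4 -> HIT
Acc 6: bank0 row4 -> HIT
Acc 7: bank0 row0 -> MISS (open row0); precharges=3
Acc 8: bank0 row4 -> MISS (open row4); precharges=4
Acc 9: bank1 row1 -> HIT
Acc 10: bank1 row4 -> MISS (open row4); precharges=5
Acc 11: bank1 row4 -> HIT
Acc 12: bank0 row0 -> MISS (open row0); precharges=6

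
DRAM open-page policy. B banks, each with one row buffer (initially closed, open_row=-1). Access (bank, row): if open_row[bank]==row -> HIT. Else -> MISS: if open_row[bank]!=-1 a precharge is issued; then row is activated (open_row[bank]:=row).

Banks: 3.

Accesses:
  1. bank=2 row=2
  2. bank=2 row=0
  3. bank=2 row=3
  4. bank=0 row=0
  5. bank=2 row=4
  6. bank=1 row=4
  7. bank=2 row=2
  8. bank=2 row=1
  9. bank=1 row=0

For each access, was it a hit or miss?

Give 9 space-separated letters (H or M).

Answer: M M M M M M M M M

Derivation:
Acc 1: bank2 row2 -> MISS (open row2); precharges=0
Acc 2: bank2 row0 -> MISS (open row0); precharges=1
Acc 3: bank2 row3 -> MISS (open row3); precharges=2
Acc 4: bank0 row0 -> MISS (open row0); precharges=2
Acc 5: bank2 row4 -> MISS (open row4); precharges=3
Acc 6: bank1 row4 -> MISS (open row4); precharges=3
Acc 7: bank2 row2 -> MISS (open row2); precharges=4
Acc 8: bank2 row1 -> MISS (open row1); precharges=5
Acc 9: bank1 row0 -> MISS (open row0); precharges=6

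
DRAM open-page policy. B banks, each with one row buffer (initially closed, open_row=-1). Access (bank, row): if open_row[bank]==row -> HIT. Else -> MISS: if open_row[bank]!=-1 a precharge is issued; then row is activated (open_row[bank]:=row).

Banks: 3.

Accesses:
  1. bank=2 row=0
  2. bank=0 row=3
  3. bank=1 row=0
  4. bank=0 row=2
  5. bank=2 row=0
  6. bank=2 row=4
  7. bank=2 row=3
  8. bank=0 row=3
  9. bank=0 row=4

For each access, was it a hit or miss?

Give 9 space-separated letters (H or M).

Acc 1: bank2 row0 -> MISS (open row0); precharges=0
Acc 2: bank0 row3 -> MISS (open row3); precharges=0
Acc 3: bank1 row0 -> MISS (open row0); precharges=0
Acc 4: bank0 row2 -> MISS (open row2); precharges=1
Acc 5: bank2 row0 -> HIT
Acc 6: bank2 row4 -> MISS (open row4); precharges=2
Acc 7: bank2 row3 -> MISS (open row3); precharges=3
Acc 8: bank0 row3 -> MISS (open row3); precharges=4
Acc 9: bank0 row4 -> MISS (open row4); precharges=5

Answer: M M M M H M M M M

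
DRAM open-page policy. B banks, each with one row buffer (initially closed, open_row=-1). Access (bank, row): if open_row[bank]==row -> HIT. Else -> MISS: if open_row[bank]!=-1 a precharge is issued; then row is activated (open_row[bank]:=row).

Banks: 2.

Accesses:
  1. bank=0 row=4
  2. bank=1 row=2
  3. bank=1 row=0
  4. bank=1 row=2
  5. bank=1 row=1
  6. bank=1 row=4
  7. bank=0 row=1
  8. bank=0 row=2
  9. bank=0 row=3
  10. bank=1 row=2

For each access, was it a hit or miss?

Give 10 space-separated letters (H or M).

Acc 1: bank0 row4 -> MISS (open row4); precharges=0
Acc 2: bank1 row2 -> MISS (open row2); precharges=0
Acc 3: bank1 row0 -> MISS (open row0); precharges=1
Acc 4: bank1 row2 -> MISS (open row2); precharges=2
Acc 5: bank1 row1 -> MISS (open row1); precharges=3
Acc 6: bank1 row4 -> MISS (open row4); precharges=4
Acc 7: bank0 row1 -> MISS (open row1); precharges=5
Acc 8: bank0 row2 -> MISS (open row2); precharges=6
Acc 9: bank0 row3 -> MISS (open row3); precharges=7
Acc 10: bank1 row2 -> MISS (open row2); precharges=8

Answer: M M M M M M M M M M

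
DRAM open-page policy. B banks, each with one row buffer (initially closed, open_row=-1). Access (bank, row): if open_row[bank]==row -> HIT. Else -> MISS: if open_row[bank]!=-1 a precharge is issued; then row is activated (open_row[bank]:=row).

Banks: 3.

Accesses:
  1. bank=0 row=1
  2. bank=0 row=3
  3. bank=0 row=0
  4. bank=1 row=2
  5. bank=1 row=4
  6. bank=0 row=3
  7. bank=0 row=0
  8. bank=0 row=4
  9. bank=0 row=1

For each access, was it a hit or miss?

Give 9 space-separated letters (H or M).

Acc 1: bank0 row1 -> MISS (open row1); precharges=0
Acc 2: bank0 row3 -> MISS (open row3); precharges=1
Acc 3: bank0 row0 -> MISS (open row0); precharges=2
Acc 4: bank1 row2 -> MISS (open row2); precharges=2
Acc 5: bank1 row4 -> MISS (open row4); precharges=3
Acc 6: bank0 row3 -> MISS (open row3); precharges=4
Acc 7: bank0 row0 -> MISS (open row0); precharges=5
Acc 8: bank0 row4 -> MISS (open row4); precharges=6
Acc 9: bank0 row1 -> MISS (open row1); precharges=7

Answer: M M M M M M M M M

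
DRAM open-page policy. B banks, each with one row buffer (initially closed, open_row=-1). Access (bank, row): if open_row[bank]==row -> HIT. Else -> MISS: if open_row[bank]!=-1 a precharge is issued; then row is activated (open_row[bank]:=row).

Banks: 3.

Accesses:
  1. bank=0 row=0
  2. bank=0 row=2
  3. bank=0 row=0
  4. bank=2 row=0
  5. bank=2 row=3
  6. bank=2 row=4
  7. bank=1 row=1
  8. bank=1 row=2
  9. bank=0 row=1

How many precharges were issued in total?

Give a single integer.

Answer: 6

Derivation:
Acc 1: bank0 row0 -> MISS (open row0); precharges=0
Acc 2: bank0 row2 -> MISS (open row2); precharges=1
Acc 3: bank0 row0 -> MISS (open row0); precharges=2
Acc 4: bank2 row0 -> MISS (open row0); precharges=2
Acc 5: bank2 row3 -> MISS (open row3); precharges=3
Acc 6: bank2 row4 -> MISS (open row4); precharges=4
Acc 7: bank1 row1 -> MISS (open row1); precharges=4
Acc 8: bank1 row2 -> MISS (open row2); precharges=5
Acc 9: bank0 row1 -> MISS (open row1); precharges=6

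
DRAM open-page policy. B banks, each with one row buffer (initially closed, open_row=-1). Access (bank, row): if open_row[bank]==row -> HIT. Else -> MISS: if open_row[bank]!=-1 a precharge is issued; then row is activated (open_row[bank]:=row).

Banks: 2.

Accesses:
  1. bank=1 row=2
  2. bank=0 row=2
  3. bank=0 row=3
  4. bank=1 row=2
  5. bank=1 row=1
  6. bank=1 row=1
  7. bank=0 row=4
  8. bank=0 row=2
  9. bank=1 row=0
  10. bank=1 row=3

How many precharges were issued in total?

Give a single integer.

Answer: 6

Derivation:
Acc 1: bank1 row2 -> MISS (open row2); precharges=0
Acc 2: bank0 row2 -> MISS (open row2); precharges=0
Acc 3: bank0 row3 -> MISS (open row3); precharges=1
Acc 4: bank1 row2 -> HIT
Acc 5: bank1 row1 -> MISS (open row1); precharges=2
Acc 6: bank1 row1 -> HIT
Acc 7: bank0 row4 -> MISS (open row4); precharges=3
Acc 8: bank0 row2 -> MISS (open row2); precharges=4
Acc 9: bank1 row0 -> MISS (open row0); precharges=5
Acc 10: bank1 row3 -> MISS (open row3); precharges=6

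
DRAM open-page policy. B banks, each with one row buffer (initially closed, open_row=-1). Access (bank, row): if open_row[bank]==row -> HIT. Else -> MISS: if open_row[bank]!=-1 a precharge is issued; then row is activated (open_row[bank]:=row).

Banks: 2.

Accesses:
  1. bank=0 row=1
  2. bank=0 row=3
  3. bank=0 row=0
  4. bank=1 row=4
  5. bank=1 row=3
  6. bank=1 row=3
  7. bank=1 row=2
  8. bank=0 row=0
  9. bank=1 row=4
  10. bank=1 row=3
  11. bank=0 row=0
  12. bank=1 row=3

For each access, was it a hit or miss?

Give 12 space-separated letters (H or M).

Answer: M M M M M H M H M M H H

Derivation:
Acc 1: bank0 row1 -> MISS (open row1); precharges=0
Acc 2: bank0 row3 -> MISS (open row3); precharges=1
Acc 3: bank0 row0 -> MISS (open row0); precharges=2
Acc 4: bank1 row4 -> MISS (open row4); precharges=2
Acc 5: bank1 row3 -> MISS (open row3); precharges=3
Acc 6: bank1 row3 -> HIT
Acc 7: bank1 row2 -> MISS (open row2); precharges=4
Acc 8: bank0 row0 -> HIT
Acc 9: bank1 row4 -> MISS (open row4); precharges=5
Acc 10: bank1 row3 -> MISS (open row3); precharges=6
Acc 11: bank0 row0 -> HIT
Acc 12: bank1 row3 -> HIT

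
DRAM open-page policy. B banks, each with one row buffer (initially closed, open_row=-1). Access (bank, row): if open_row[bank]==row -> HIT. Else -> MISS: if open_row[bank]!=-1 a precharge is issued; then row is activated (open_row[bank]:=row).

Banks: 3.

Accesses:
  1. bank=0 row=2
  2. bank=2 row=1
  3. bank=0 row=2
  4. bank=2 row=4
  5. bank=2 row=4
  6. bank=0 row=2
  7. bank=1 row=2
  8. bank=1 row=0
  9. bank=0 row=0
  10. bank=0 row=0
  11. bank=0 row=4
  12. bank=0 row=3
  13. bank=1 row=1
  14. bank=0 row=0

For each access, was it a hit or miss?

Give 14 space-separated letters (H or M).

Answer: M M H M H H M M M H M M M M

Derivation:
Acc 1: bank0 row2 -> MISS (open row2); precharges=0
Acc 2: bank2 row1 -> MISS (open row1); precharges=0
Acc 3: bank0 row2 -> HIT
Acc 4: bank2 row4 -> MISS (open row4); precharges=1
Acc 5: bank2 row4 -> HIT
Acc 6: bank0 row2 -> HIT
Acc 7: bank1 row2 -> MISS (open row2); precharges=1
Acc 8: bank1 row0 -> MISS (open row0); precharges=2
Acc 9: bank0 row0 -> MISS (open row0); precharges=3
Acc 10: bank0 row0 -> HIT
Acc 11: bank0 row4 -> MISS (open row4); precharges=4
Acc 12: bank0 row3 -> MISS (open row3); precharges=5
Acc 13: bank1 row1 -> MISS (open row1); precharges=6
Acc 14: bank0 row0 -> MISS (open row0); precharges=7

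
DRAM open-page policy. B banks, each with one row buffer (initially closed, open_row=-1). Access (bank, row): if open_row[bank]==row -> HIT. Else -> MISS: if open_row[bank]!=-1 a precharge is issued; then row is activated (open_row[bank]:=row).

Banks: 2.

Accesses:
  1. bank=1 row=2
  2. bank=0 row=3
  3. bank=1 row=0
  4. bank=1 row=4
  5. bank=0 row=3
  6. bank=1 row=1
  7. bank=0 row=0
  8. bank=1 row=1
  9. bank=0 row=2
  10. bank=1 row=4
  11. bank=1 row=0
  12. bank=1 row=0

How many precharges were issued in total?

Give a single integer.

Acc 1: bank1 row2 -> MISS (open row2); precharges=0
Acc 2: bank0 row3 -> MISS (open row3); precharges=0
Acc 3: bank1 row0 -> MISS (open row0); precharges=1
Acc 4: bank1 row4 -> MISS (open row4); precharges=2
Acc 5: bank0 row3 -> HIT
Acc 6: bank1 row1 -> MISS (open row1); precharges=3
Acc 7: bank0 row0 -> MISS (open row0); precharges=4
Acc 8: bank1 row1 -> HIT
Acc 9: bank0 row2 -> MISS (open row2); precharges=5
Acc 10: bank1 row4 -> MISS (open row4); precharges=6
Acc 11: bank1 row0 -> MISS (open row0); precharges=7
Acc 12: bank1 row0 -> HIT

Answer: 7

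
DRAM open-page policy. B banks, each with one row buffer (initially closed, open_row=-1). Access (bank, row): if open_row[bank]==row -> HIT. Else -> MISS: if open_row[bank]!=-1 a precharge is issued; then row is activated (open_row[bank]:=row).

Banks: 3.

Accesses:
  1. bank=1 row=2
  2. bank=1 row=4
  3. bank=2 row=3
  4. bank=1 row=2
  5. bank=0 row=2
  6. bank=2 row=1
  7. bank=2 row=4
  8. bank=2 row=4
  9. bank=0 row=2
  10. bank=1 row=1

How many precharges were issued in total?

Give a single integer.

Acc 1: bank1 row2 -> MISS (open row2); precharges=0
Acc 2: bank1 row4 -> MISS (open row4); precharges=1
Acc 3: bank2 row3 -> MISS (open row3); precharges=1
Acc 4: bank1 row2 -> MISS (open row2); precharges=2
Acc 5: bank0 row2 -> MISS (open row2); precharges=2
Acc 6: bank2 row1 -> MISS (open row1); precharges=3
Acc 7: bank2 row4 -> MISS (open row4); precharges=4
Acc 8: bank2 row4 -> HIT
Acc 9: bank0 row2 -> HIT
Acc 10: bank1 row1 -> MISS (open row1); precharges=5

Answer: 5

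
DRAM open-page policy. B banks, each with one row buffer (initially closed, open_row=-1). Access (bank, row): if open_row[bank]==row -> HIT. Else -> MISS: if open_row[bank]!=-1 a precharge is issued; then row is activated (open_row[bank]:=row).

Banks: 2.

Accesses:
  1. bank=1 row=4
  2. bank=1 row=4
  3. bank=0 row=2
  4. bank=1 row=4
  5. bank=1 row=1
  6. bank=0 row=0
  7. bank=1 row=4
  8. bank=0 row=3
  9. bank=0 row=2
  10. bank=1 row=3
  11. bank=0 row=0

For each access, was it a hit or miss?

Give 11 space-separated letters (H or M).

Answer: M H M H M M M M M M M

Derivation:
Acc 1: bank1 row4 -> MISS (open row4); precharges=0
Acc 2: bank1 row4 -> HIT
Acc 3: bank0 row2 -> MISS (open row2); precharges=0
Acc 4: bank1 row4 -> HIT
Acc 5: bank1 row1 -> MISS (open row1); precharges=1
Acc 6: bank0 row0 -> MISS (open row0); precharges=2
Acc 7: bank1 row4 -> MISS (open row4); precharges=3
Acc 8: bank0 row3 -> MISS (open row3); precharges=4
Acc 9: bank0 row2 -> MISS (open row2); precharges=5
Acc 10: bank1 row3 -> MISS (open row3); precharges=6
Acc 11: bank0 row0 -> MISS (open row0); precharges=7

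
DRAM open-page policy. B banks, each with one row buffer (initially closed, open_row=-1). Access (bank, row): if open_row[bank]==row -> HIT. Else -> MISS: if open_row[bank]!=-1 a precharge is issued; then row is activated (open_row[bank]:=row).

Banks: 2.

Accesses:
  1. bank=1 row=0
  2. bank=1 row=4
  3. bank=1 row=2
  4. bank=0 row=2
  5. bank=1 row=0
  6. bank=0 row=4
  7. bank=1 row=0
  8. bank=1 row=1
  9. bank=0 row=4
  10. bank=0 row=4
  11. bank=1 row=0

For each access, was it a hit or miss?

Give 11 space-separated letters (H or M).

Answer: M M M M M M H M H H M

Derivation:
Acc 1: bank1 row0 -> MISS (open row0); precharges=0
Acc 2: bank1 row4 -> MISS (open row4); precharges=1
Acc 3: bank1 row2 -> MISS (open row2); precharges=2
Acc 4: bank0 row2 -> MISS (open row2); precharges=2
Acc 5: bank1 row0 -> MISS (open row0); precharges=3
Acc 6: bank0 row4 -> MISS (open row4); precharges=4
Acc 7: bank1 row0 -> HIT
Acc 8: bank1 row1 -> MISS (open row1); precharges=5
Acc 9: bank0 row4 -> HIT
Acc 10: bank0 row4 -> HIT
Acc 11: bank1 row0 -> MISS (open row0); precharges=6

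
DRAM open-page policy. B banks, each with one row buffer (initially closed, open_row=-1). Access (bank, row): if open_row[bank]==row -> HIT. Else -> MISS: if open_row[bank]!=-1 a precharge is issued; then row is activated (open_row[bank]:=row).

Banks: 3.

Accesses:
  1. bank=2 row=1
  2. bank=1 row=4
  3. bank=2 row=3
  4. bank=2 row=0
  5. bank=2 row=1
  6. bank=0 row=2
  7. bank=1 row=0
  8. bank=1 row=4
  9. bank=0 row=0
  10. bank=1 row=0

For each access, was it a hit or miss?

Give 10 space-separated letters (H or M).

Acc 1: bank2 row1 -> MISS (open row1); precharges=0
Acc 2: bank1 row4 -> MISS (open row4); precharges=0
Acc 3: bank2 row3 -> MISS (open row3); precharges=1
Acc 4: bank2 row0 -> MISS (open row0); precharges=2
Acc 5: bank2 row1 -> MISS (open row1); precharges=3
Acc 6: bank0 row2 -> MISS (open row2); precharges=3
Acc 7: bank1 row0 -> MISS (open row0); precharges=4
Acc 8: bank1 row4 -> MISS (open row4); precharges=5
Acc 9: bank0 row0 -> MISS (open row0); precharges=6
Acc 10: bank1 row0 -> MISS (open row0); precharges=7

Answer: M M M M M M M M M M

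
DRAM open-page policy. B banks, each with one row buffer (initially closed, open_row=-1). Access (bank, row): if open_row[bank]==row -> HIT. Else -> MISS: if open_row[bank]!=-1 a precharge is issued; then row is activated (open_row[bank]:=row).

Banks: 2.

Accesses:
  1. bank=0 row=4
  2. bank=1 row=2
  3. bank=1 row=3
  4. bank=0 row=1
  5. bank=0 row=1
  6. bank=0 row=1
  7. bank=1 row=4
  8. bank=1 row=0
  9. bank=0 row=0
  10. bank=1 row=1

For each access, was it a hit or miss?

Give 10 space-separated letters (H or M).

Acc 1: bank0 row4 -> MISS (open row4); precharges=0
Acc 2: bank1 row2 -> MISS (open row2); precharges=0
Acc 3: bank1 row3 -> MISS (open row3); precharges=1
Acc 4: bank0 row1 -> MISS (open row1); precharges=2
Acc 5: bank0 row1 -> HIT
Acc 6: bank0 row1 -> HIT
Acc 7: bank1 row4 -> MISS (open row4); precharges=3
Acc 8: bank1 row0 -> MISS (open row0); precharges=4
Acc 9: bank0 row0 -> MISS (open row0); precharges=5
Acc 10: bank1 row1 -> MISS (open row1); precharges=6

Answer: M M M M H H M M M M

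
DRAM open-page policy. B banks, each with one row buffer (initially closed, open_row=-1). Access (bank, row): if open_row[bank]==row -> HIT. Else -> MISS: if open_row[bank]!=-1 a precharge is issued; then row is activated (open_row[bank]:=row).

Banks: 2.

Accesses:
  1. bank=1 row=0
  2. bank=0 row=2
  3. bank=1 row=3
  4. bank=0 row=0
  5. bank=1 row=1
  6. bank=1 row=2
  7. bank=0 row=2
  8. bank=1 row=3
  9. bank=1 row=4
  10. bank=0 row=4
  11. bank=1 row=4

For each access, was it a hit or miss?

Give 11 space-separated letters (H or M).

Acc 1: bank1 row0 -> MISS (open row0); precharges=0
Acc 2: bank0 row2 -> MISS (open row2); precharges=0
Acc 3: bank1 row3 -> MISS (open row3); precharges=1
Acc 4: bank0 row0 -> MISS (open row0); precharges=2
Acc 5: bank1 row1 -> MISS (open row1); precharges=3
Acc 6: bank1 row2 -> MISS (open row2); precharges=4
Acc 7: bank0 row2 -> MISS (open row2); precharges=5
Acc 8: bank1 row3 -> MISS (open row3); precharges=6
Acc 9: bank1 row4 -> MISS (open row4); precharges=7
Acc 10: bank0 row4 -> MISS (open row4); precharges=8
Acc 11: bank1 row4 -> HIT

Answer: M M M M M M M M M M H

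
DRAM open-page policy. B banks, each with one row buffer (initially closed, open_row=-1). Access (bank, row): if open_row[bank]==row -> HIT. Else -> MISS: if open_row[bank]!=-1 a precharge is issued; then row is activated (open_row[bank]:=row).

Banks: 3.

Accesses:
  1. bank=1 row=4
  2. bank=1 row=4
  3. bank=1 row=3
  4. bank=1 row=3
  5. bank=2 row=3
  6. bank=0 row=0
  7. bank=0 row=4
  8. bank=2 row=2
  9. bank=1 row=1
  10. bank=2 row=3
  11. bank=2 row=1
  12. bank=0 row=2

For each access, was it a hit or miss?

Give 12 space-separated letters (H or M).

Acc 1: bank1 row4 -> MISS (open row4); precharges=0
Acc 2: bank1 row4 -> HIT
Acc 3: bank1 row3 -> MISS (open row3); precharges=1
Acc 4: bank1 row3 -> HIT
Acc 5: bank2 row3 -> MISS (open row3); precharges=1
Acc 6: bank0 row0 -> MISS (open row0); precharges=1
Acc 7: bank0 row4 -> MISS (open row4); precharges=2
Acc 8: bank2 row2 -> MISS (open row2); precharges=3
Acc 9: bank1 row1 -> MISS (open row1); precharges=4
Acc 10: bank2 row3 -> MISS (open row3); precharges=5
Acc 11: bank2 row1 -> MISS (open row1); precharges=6
Acc 12: bank0 row2 -> MISS (open row2); precharges=7

Answer: M H M H M M M M M M M M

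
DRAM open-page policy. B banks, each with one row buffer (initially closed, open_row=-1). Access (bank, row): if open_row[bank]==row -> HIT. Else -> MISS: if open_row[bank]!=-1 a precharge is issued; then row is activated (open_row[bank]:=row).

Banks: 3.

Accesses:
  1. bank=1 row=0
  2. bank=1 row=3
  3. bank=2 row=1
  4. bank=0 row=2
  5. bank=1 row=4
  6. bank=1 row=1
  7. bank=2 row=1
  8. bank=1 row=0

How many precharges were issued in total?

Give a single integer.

Answer: 4

Derivation:
Acc 1: bank1 row0 -> MISS (open row0); precharges=0
Acc 2: bank1 row3 -> MISS (open row3); precharges=1
Acc 3: bank2 row1 -> MISS (open row1); precharges=1
Acc 4: bank0 row2 -> MISS (open row2); precharges=1
Acc 5: bank1 row4 -> MISS (open row4); precharges=2
Acc 6: bank1 row1 -> MISS (open row1); precharges=3
Acc 7: bank2 row1 -> HIT
Acc 8: bank1 row0 -> MISS (open row0); precharges=4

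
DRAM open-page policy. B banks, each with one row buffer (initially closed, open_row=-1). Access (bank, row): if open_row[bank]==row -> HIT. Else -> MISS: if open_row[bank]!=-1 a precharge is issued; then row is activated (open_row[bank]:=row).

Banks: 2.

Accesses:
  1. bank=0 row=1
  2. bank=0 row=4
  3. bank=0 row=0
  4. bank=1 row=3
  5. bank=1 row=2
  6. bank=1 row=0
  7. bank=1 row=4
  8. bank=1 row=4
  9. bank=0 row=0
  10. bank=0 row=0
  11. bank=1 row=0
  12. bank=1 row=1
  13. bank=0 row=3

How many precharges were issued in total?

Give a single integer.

Acc 1: bank0 row1 -> MISS (open row1); precharges=0
Acc 2: bank0 row4 -> MISS (open row4); precharges=1
Acc 3: bank0 row0 -> MISS (open row0); precharges=2
Acc 4: bank1 row3 -> MISS (open row3); precharges=2
Acc 5: bank1 row2 -> MISS (open row2); precharges=3
Acc 6: bank1 row0 -> MISS (open row0); precharges=4
Acc 7: bank1 row4 -> MISS (open row4); precharges=5
Acc 8: bank1 row4 -> HIT
Acc 9: bank0 row0 -> HIT
Acc 10: bank0 row0 -> HIT
Acc 11: bank1 row0 -> MISS (open row0); precharges=6
Acc 12: bank1 row1 -> MISS (open row1); precharges=7
Acc 13: bank0 row3 -> MISS (open row3); precharges=8

Answer: 8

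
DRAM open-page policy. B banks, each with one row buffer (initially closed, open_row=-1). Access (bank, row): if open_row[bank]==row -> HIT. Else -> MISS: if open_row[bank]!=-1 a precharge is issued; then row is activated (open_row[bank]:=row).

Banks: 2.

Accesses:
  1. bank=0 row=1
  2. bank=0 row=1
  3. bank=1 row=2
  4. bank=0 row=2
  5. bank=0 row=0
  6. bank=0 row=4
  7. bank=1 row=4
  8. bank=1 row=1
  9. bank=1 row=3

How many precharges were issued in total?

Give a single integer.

Acc 1: bank0 row1 -> MISS (open row1); precharges=0
Acc 2: bank0 row1 -> HIT
Acc 3: bank1 row2 -> MISS (open row2); precharges=0
Acc 4: bank0 row2 -> MISS (open row2); precharges=1
Acc 5: bank0 row0 -> MISS (open row0); precharges=2
Acc 6: bank0 row4 -> MISS (open row4); precharges=3
Acc 7: bank1 row4 -> MISS (open row4); precharges=4
Acc 8: bank1 row1 -> MISS (open row1); precharges=5
Acc 9: bank1 row3 -> MISS (open row3); precharges=6

Answer: 6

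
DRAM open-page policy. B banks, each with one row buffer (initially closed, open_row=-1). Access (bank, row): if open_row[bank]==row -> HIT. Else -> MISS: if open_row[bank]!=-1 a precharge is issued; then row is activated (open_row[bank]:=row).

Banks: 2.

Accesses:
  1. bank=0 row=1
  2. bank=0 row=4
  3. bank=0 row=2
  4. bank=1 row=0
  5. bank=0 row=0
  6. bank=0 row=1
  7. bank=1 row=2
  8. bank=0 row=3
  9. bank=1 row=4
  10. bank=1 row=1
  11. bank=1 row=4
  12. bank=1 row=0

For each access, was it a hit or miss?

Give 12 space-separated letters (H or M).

Answer: M M M M M M M M M M M M

Derivation:
Acc 1: bank0 row1 -> MISS (open row1); precharges=0
Acc 2: bank0 row4 -> MISS (open row4); precharges=1
Acc 3: bank0 row2 -> MISS (open row2); precharges=2
Acc 4: bank1 row0 -> MISS (open row0); precharges=2
Acc 5: bank0 row0 -> MISS (open row0); precharges=3
Acc 6: bank0 row1 -> MISS (open row1); precharges=4
Acc 7: bank1 row2 -> MISS (open row2); precharges=5
Acc 8: bank0 row3 -> MISS (open row3); precharges=6
Acc 9: bank1 row4 -> MISS (open row4); precharges=7
Acc 10: bank1 row1 -> MISS (open row1); precharges=8
Acc 11: bank1 row4 -> MISS (open row4); precharges=9
Acc 12: bank1 row0 -> MISS (open row0); precharges=10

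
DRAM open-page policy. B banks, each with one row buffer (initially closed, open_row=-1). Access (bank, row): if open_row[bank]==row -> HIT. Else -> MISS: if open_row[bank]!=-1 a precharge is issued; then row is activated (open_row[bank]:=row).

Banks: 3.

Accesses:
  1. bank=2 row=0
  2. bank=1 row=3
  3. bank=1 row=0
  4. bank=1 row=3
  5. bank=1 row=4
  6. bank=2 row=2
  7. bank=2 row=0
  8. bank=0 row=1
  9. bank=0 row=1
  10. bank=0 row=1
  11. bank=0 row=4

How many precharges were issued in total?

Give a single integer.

Answer: 6

Derivation:
Acc 1: bank2 row0 -> MISS (open row0); precharges=0
Acc 2: bank1 row3 -> MISS (open row3); precharges=0
Acc 3: bank1 row0 -> MISS (open row0); precharges=1
Acc 4: bank1 row3 -> MISS (open row3); precharges=2
Acc 5: bank1 row4 -> MISS (open row4); precharges=3
Acc 6: bank2 row2 -> MISS (open row2); precharges=4
Acc 7: bank2 row0 -> MISS (open row0); precharges=5
Acc 8: bank0 row1 -> MISS (open row1); precharges=5
Acc 9: bank0 row1 -> HIT
Acc 10: bank0 row1 -> HIT
Acc 11: bank0 row4 -> MISS (open row4); precharges=6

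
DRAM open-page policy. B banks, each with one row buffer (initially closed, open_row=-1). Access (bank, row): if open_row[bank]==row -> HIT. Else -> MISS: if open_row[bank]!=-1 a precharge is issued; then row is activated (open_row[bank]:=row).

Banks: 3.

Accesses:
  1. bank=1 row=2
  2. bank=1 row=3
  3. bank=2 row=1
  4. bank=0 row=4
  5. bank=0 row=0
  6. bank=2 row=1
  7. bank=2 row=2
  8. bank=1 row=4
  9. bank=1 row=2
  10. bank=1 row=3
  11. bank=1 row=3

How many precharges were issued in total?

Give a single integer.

Acc 1: bank1 row2 -> MISS (open row2); precharges=0
Acc 2: bank1 row3 -> MISS (open row3); precharges=1
Acc 3: bank2 row1 -> MISS (open row1); precharges=1
Acc 4: bank0 row4 -> MISS (open row4); precharges=1
Acc 5: bank0 row0 -> MISS (open row0); precharges=2
Acc 6: bank2 row1 -> HIT
Acc 7: bank2 row2 -> MISS (open row2); precharges=3
Acc 8: bank1 row4 -> MISS (open row4); precharges=4
Acc 9: bank1 row2 -> MISS (open row2); precharges=5
Acc 10: bank1 row3 -> MISS (open row3); precharges=6
Acc 11: bank1 row3 -> HIT

Answer: 6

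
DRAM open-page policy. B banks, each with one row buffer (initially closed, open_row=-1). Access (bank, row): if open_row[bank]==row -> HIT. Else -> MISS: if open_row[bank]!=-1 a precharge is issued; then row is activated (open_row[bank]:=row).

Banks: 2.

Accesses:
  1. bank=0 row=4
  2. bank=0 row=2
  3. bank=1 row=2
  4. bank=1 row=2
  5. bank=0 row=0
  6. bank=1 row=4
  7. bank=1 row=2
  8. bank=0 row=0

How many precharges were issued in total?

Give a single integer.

Acc 1: bank0 row4 -> MISS (open row4); precharges=0
Acc 2: bank0 row2 -> MISS (open row2); precharges=1
Acc 3: bank1 row2 -> MISS (open row2); precharges=1
Acc 4: bank1 row2 -> HIT
Acc 5: bank0 row0 -> MISS (open row0); precharges=2
Acc 6: bank1 row4 -> MISS (open row4); precharges=3
Acc 7: bank1 row2 -> MISS (open row2); precharges=4
Acc 8: bank0 row0 -> HIT

Answer: 4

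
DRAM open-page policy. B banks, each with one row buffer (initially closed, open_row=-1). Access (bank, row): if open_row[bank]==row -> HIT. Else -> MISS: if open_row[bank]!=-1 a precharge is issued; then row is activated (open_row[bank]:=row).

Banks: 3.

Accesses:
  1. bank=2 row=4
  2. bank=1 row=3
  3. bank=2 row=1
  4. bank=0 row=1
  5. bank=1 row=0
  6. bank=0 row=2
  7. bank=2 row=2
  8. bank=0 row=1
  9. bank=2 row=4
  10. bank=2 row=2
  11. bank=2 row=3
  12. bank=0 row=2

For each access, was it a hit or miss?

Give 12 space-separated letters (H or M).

Answer: M M M M M M M M M M M M

Derivation:
Acc 1: bank2 row4 -> MISS (open row4); precharges=0
Acc 2: bank1 row3 -> MISS (open row3); precharges=0
Acc 3: bank2 row1 -> MISS (open row1); precharges=1
Acc 4: bank0 row1 -> MISS (open row1); precharges=1
Acc 5: bank1 row0 -> MISS (open row0); precharges=2
Acc 6: bank0 row2 -> MISS (open row2); precharges=3
Acc 7: bank2 row2 -> MISS (open row2); precharges=4
Acc 8: bank0 row1 -> MISS (open row1); precharges=5
Acc 9: bank2 row4 -> MISS (open row4); precharges=6
Acc 10: bank2 row2 -> MISS (open row2); precharges=7
Acc 11: bank2 row3 -> MISS (open row3); precharges=8
Acc 12: bank0 row2 -> MISS (open row2); precharges=9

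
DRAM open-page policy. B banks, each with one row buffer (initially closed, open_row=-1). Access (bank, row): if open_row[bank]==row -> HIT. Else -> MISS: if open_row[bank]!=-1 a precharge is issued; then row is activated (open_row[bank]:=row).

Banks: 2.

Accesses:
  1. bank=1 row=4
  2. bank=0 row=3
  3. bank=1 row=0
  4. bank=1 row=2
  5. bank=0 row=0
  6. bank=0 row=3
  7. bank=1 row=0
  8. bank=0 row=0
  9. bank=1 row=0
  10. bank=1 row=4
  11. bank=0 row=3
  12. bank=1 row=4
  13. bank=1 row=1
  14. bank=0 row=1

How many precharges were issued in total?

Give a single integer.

Acc 1: bank1 row4 -> MISS (open row4); precharges=0
Acc 2: bank0 row3 -> MISS (open row3); precharges=0
Acc 3: bank1 row0 -> MISS (open row0); precharges=1
Acc 4: bank1 row2 -> MISS (open row2); precharges=2
Acc 5: bank0 row0 -> MISS (open row0); precharges=3
Acc 6: bank0 row3 -> MISS (open row3); precharges=4
Acc 7: bank1 row0 -> MISS (open row0); precharges=5
Acc 8: bank0 row0 -> MISS (open row0); precharges=6
Acc 9: bank1 row0 -> HIT
Acc 10: bank1 row4 -> MISS (open row4); precharges=7
Acc 11: bank0 row3 -> MISS (open row3); precharges=8
Acc 12: bank1 row4 -> HIT
Acc 13: bank1 row1 -> MISS (open row1); precharges=9
Acc 14: bank0 row1 -> MISS (open row1); precharges=10

Answer: 10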